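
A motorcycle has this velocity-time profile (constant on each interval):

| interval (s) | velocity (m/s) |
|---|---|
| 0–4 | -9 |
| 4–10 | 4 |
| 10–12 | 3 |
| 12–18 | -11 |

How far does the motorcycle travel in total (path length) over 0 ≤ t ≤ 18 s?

Distance (not displacement) is the total path length: add the absolute areas under v-t.
0–4 s: |-9| × 4 = 36 m
4–10 s: |4| × 6 = 24 m
10–12 s: |3| × 2 = 6 m
12–18 s: |-11| × 6 = 66 m
Total distance = 132 m

132 m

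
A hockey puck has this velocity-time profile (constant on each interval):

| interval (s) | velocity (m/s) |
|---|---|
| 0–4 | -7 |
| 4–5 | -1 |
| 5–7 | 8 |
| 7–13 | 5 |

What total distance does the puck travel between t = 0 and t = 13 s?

Distance (not displacement) is the total path length: add the absolute areas under v-t.
0–4 s: |-7| × 4 = 28 m
4–5 s: |-1| × 1 = 1 m
5–7 s: |8| × 2 = 16 m
7–13 s: |5| × 6 = 30 m
Total distance = 75 m

75 m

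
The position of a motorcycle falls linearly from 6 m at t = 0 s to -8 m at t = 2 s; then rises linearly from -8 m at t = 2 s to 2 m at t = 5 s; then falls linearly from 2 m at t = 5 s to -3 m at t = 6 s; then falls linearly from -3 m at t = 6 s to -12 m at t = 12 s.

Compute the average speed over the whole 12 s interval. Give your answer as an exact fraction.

Average speed = (total path length)/(elapsed time); on a piecewise-linear x-t graph the path length is Σ|Δx|.
0–2 s: |Δx| = |-8 − 6| = 14 m
2–5 s: |Δx| = |2 − -8| = 10 m
5–6 s: |Δx| = |-3 − 2| = 5 m
6–12 s: |Δx| = |-12 − -3| = 9 m
Total path = 38 m; average speed = 38/12 = 19/6 m/s.

19/6 m/s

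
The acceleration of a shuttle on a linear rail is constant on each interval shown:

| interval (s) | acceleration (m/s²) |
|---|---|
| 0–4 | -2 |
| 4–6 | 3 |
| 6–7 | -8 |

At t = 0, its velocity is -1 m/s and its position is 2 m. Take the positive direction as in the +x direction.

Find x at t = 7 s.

-37 m

On each constant-a segment, Δv = aΔt and Δx = v₀Δt + ½aΔt²; chain segment to segment.
0–4 s: v starts -1 m/s; Δx = -1·4 + ½·-2·4² = -20 m; v ends -9 m/s.
4–6 s: v starts -9 m/s; Δx = -9·2 + ½·3·2² = -12 m; v ends -3 m/s.
6–7 s: v starts -3 m/s; Δx = -3·1 + ½·-8·1² = -7 m; v ends -11 m/s.
x(7) = 2 + Σ Δx = -37 m.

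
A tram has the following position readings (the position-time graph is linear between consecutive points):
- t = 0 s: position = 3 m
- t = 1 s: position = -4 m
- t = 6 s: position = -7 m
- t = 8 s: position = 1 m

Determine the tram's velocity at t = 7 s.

4 m/s

Velocity is the slope of the x-t graph on 6–8 s: (1 − -7)/(8 − 6) = 4 m/s.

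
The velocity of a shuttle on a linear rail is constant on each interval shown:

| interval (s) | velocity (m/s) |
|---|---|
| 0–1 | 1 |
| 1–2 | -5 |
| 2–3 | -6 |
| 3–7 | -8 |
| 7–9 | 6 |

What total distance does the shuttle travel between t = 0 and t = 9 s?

56 m

Distance (not displacement) is the total path length: add the absolute areas under v-t.
0–1 s: |1| × 1 = 1 m
1–2 s: |-5| × 1 = 5 m
2–3 s: |-6| × 1 = 6 m
3–7 s: |-8| × 4 = 32 m
7–9 s: |6| × 2 = 12 m
Total distance = 56 m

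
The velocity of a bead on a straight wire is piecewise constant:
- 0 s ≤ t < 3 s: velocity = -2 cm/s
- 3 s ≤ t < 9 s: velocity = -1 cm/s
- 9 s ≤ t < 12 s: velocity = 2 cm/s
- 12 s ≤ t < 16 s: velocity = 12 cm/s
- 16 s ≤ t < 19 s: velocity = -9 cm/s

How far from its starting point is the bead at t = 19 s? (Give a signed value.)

15 cm

Net displacement equals the area under the velocity-time graph (areas below the axis count negative).
0–3 s: -2 × 3 = -6 cm
3–9 s: -1 × 6 = -6 cm
9–12 s: 2 × 3 = 6 cm
12–16 s: 12 × 4 = 48 cm
16–19 s: -9 × 3 = -27 cm
Net displacement = 15 cm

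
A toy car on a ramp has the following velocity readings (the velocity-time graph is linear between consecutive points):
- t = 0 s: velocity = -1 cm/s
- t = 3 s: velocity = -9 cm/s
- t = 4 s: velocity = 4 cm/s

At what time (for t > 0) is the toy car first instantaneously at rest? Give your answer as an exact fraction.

t = 48/13 s

v changes sign on 3–4 s (from -9 to 4); the graph is linear there, so v = 0 at t = 3 + (9)·(4 − 3)/(4 − -9) = 48/13 s.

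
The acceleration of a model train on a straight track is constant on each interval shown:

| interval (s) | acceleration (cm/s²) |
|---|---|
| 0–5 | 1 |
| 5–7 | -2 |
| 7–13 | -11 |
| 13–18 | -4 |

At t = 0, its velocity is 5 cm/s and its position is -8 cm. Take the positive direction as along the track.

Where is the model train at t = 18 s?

On each constant-a segment, Δv = aΔt and Δx = v₀Δt + ½aΔt²; chain segment to segment.
0–5 s: v starts 5 cm/s; Δx = 5·5 + ½·1·5² = 37.5 cm; v ends 10 cm/s.
5–7 s: v starts 10 cm/s; Δx = 10·2 + ½·-2·2² = 16 cm; v ends 6 cm/s.
7–13 s: v starts 6 cm/s; Δx = 6·6 + ½·-11·6² = -162 cm; v ends -60 cm/s.
13–18 s: v starts -60 cm/s; Δx = -60·5 + ½·-4·5² = -350 cm; v ends -80 cm/s.
x(18) = -8 + Σ Δx = -466.5 cm.

-466.5 cm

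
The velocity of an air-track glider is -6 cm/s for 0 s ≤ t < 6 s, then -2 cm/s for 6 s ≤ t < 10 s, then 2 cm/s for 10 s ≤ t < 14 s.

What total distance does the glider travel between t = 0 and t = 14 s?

52 cm

Total distance travelled is ∫|v| dt — sum the magnitudes of each area piece.
0–6 s: |-6| × 6 = 36 cm
6–10 s: |-2| × 4 = 8 cm
10–14 s: |2| × 4 = 8 cm
Total distance = 52 cm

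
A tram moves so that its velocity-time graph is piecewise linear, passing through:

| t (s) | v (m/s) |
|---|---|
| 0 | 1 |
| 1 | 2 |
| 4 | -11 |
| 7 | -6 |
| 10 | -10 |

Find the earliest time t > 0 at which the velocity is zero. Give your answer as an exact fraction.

v changes sign on 1–4 s (from 2 to -11); the graph is linear there, so v = 0 at t = 1 + (-2)·(4 − 1)/(-11 − 2) = 19/13 s.

t = 19/13 s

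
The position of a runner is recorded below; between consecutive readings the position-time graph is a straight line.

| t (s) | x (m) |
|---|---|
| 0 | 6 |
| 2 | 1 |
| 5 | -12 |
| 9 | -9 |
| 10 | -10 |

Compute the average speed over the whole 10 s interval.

2.2 m/s

Average speed = (total path length)/(elapsed time); on a piecewise-linear x-t graph the path length is Σ|Δx|.
0–2 s: |Δx| = |1 − 6| = 5 m
2–5 s: |Δx| = |-12 − 1| = 13 m
5–9 s: |Δx| = |-9 − -12| = 3 m
9–10 s: |Δx| = |-10 − -9| = 1 m
Total path = 22 m; average speed = 22/10 = 2.2 m/s.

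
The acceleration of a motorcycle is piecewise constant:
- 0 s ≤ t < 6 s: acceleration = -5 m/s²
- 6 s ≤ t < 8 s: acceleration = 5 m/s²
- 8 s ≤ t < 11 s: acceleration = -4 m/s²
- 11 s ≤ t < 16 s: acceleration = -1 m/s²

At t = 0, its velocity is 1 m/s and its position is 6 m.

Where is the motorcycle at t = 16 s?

-368.5 m

On each constant-a segment, Δv = aΔt and Δx = v₀Δt + ½aΔt²; chain segment to segment.
0–6 s: v starts 1 m/s; Δx = 1·6 + ½·-5·6² = -84 m; v ends -29 m/s.
6–8 s: v starts -29 m/s; Δx = -29·2 + ½·5·2² = -48 m; v ends -19 m/s.
8–11 s: v starts -19 m/s; Δx = -19·3 + ½·-4·3² = -75 m; v ends -31 m/s.
11–16 s: v starts -31 m/s; Δx = -31·5 + ½·-1·5² = -167.5 m; v ends -36 m/s.
x(16) = 6 + Σ Δx = -368.5 m.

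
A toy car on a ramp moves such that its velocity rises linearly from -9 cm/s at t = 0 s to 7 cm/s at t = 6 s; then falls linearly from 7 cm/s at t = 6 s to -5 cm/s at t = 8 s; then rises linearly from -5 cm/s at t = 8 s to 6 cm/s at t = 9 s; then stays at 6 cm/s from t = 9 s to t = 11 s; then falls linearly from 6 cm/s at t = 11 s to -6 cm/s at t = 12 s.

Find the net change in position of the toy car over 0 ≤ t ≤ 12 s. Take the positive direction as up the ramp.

8.5 cm

Net displacement equals the area under the velocity-time graph (areas below the axis count negative).
0–6 s: ½(-9 + 7)(6) = -6 cm
6–8 s: ½(7 + -5)(2) = 2 cm
8–9 s: ½(-5 + 6)(1) = 0.5 cm
9–11 s: 6 × 2 = 12 cm
11–12 s: ½(6 + -6)(1) = 0 cm
Net displacement = 8.5 cm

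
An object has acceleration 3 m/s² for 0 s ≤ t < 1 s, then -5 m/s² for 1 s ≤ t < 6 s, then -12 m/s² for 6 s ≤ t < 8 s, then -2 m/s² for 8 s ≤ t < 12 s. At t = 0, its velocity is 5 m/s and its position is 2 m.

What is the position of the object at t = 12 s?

On each constant-a segment, Δv = aΔt and Δx = v₀Δt + ½aΔt²; chain segment to segment.
0–1 s: v starts 5 m/s; Δx = 5·1 + ½·3·1² = 6.5 m; v ends 8 m/s.
1–6 s: v starts 8 m/s; Δx = 8·5 + ½·-5·5² = -22.5 m; v ends -17 m/s.
6–8 s: v starts -17 m/s; Δx = -17·2 + ½·-12·2² = -58 m; v ends -41 m/s.
8–12 s: v starts -41 m/s; Δx = -41·4 + ½·-2·4² = -180 m; v ends -49 m/s.
x(12) = 2 + Σ Δx = -252 m.

-252 m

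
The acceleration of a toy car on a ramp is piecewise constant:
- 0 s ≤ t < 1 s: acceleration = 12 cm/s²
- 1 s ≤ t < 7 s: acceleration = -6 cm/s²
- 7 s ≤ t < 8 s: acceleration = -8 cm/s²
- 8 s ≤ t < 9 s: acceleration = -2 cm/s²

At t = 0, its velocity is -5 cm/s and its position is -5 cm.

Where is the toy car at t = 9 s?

On each constant-a segment, Δv = aΔt and Δx = v₀Δt + ½aΔt²; chain segment to segment.
0–1 s: v starts -5 cm/s; Δx = -5·1 + ½·12·1² = 1 cm; v ends 7 cm/s.
1–7 s: v starts 7 cm/s; Δx = 7·6 + ½·-6·6² = -66 cm; v ends -29 cm/s.
7–8 s: v starts -29 cm/s; Δx = -29·1 + ½·-8·1² = -33 cm; v ends -37 cm/s.
8–9 s: v starts -37 cm/s; Δx = -37·1 + ½·-2·1² = -38 cm; v ends -39 cm/s.
x(9) = -5 + Σ Δx = -141 cm.

-141 cm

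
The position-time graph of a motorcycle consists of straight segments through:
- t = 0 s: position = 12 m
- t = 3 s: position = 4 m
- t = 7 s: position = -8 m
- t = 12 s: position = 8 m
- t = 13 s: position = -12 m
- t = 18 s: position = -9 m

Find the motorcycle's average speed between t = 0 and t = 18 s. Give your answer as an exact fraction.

Average speed = (total path length)/(elapsed time); on a piecewise-linear x-t graph the path length is Σ|Δx|.
0–3 s: |Δx| = |4 − 12| = 8 m
3–7 s: |Δx| = |-8 − 4| = 12 m
7–12 s: |Δx| = |8 − -8| = 16 m
12–13 s: |Δx| = |-12 − 8| = 20 m
13–18 s: |Δx| = |-9 − -12| = 3 m
Total path = 59 m; average speed = 59/18 = 59/18 m/s.

59/18 m/s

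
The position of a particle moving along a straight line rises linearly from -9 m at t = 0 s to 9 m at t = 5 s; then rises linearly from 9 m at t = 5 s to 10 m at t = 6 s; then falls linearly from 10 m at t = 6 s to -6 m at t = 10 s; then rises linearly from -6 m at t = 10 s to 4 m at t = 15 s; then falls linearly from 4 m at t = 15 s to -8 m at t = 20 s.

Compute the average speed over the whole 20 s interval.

2.85 m/s

Average speed = (total path length)/(elapsed time); on a piecewise-linear x-t graph the path length is Σ|Δx|.
0–5 s: |Δx| = |9 − -9| = 18 m
5–6 s: |Δx| = |10 − 9| = 1 m
6–10 s: |Δx| = |-6 − 10| = 16 m
10–15 s: |Δx| = |4 − -6| = 10 m
15–20 s: |Δx| = |-8 − 4| = 12 m
Total path = 57 m; average speed = 57/20 = 2.85 m/s.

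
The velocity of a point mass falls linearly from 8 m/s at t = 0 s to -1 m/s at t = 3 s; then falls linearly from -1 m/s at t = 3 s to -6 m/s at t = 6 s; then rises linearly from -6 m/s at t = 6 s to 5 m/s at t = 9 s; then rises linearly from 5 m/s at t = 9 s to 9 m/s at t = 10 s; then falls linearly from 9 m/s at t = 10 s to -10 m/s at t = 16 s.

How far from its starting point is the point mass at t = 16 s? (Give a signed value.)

Net displacement equals the area under the velocity-time graph (areas below the axis count negative).
0–3 s: ½(8 + -1)(3) = 10.5 m
3–6 s: ½(-1 + -6)(3) = -10.5 m
6–9 s: ½(-6 + 5)(3) = -1.5 m
9–10 s: ½(5 + 9)(1) = 7 m
10–16 s: ½(9 + -10)(6) = -3 m
Net displacement = 2.5 m

2.5 m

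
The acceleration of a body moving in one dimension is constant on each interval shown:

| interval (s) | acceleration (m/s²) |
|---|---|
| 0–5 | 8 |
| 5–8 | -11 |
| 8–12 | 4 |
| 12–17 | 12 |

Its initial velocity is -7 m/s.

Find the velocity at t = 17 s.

Δv equals the area under the a-t graph; then v = v₀ + Δv.
0–5 s: 8 × 5 = 40 m/s
5–8 s: -11 × 3 = -33 m/s
8–12 s: 4 × 4 = 16 m/s
12–17 s: 12 × 5 = 60 m/s
Δv = 83 m/s, so v(17) = -7 + (83) = 76 m/s.

76 m/s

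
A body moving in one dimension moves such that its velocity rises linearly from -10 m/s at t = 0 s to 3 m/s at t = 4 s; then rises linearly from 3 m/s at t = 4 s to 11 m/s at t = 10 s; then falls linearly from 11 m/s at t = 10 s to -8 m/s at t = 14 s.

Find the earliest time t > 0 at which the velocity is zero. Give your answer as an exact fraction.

t = 40/13 s

v changes sign on 0–4 s (from -10 to 3); the graph is linear there, so v = 0 at t = 0 + (10)·(4 − 0)/(3 − -10) = 40/13 s.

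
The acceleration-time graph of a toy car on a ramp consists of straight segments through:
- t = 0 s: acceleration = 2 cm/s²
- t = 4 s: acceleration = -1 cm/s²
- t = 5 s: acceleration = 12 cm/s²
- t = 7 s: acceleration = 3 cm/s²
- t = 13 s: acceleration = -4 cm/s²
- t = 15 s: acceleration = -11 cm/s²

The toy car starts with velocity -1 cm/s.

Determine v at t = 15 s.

Δv equals the area under the a-t graph; then v = v₀ + Δv.
0–4 s: ½(2 + -1)(4) = 2 cm/s
4–5 s: ½(-1 + 12)(1) = 5.5 cm/s
5–7 s: ½(12 + 3)(2) = 15 cm/s
7–13 s: ½(3 + -4)(6) = -3 cm/s
13–15 s: ½(-4 + -11)(2) = -15 cm/s
Δv = 4.5 cm/s, so v(15) = -1 + (4.5) = 3.5 cm/s.

3.5 cm/s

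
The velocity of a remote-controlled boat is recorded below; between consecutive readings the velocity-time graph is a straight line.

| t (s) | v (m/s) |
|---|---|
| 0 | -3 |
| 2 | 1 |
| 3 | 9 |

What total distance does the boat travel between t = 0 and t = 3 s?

Distance (not displacement) is the total path length: add the absolute areas under v-t.
0–2 s: v = 0 at t = 1.5 s; triangle areas 2.25 + 0.25 = 2.5 m
2–3 s: |½(1 + 9)(1)| = 5 m
Total distance = 7.5 m

7.5 m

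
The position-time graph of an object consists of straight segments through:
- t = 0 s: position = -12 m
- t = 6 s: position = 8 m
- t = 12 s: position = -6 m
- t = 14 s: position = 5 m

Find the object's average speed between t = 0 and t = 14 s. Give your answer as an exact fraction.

Average speed = (total path length)/(elapsed time); on a piecewise-linear x-t graph the path length is Σ|Δx|.
0–6 s: |Δx| = |8 − -12| = 20 m
6–12 s: |Δx| = |-6 − 8| = 14 m
12–14 s: |Δx| = |5 − -6| = 11 m
Total path = 45 m; average speed = 45/14 = 45/14 m/s.

45/14 m/s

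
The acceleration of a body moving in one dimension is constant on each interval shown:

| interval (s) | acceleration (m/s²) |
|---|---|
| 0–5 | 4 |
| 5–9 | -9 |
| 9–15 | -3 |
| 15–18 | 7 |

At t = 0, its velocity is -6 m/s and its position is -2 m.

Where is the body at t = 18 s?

On each constant-a segment, Δv = aΔt and Δx = v₀Δt + ½aΔt²; chain segment to segment.
0–5 s: v starts -6 m/s; Δx = -6·5 + ½·4·5² = 20 m; v ends 14 m/s.
5–9 s: v starts 14 m/s; Δx = 14·4 + ½·-9·4² = -16 m; v ends -22 m/s.
9–15 s: v starts -22 m/s; Δx = -22·6 + ½·-3·6² = -186 m; v ends -40 m/s.
15–18 s: v starts -40 m/s; Δx = -40·3 + ½·7·3² = -88.5 m; v ends -19 m/s.
x(18) = -2 + Σ Δx = -272.5 m.

-272.5 m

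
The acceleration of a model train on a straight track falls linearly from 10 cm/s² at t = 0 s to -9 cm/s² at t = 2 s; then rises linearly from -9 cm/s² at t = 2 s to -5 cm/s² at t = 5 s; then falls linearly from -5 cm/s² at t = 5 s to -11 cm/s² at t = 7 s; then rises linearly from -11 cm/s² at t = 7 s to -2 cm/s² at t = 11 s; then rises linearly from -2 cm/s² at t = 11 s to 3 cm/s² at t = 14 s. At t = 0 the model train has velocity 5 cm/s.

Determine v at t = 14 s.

-55.5 cm/s

Δv equals the area under the a-t graph; then v = v₀ + Δv.
0–2 s: ½(10 + -9)(2) = 1 cm/s
2–5 s: ½(-9 + -5)(3) = -21 cm/s
5–7 s: ½(-5 + -11)(2) = -16 cm/s
7–11 s: ½(-11 + -2)(4) = -26 cm/s
11–14 s: ½(-2 + 3)(3) = 1.5 cm/s
Δv = -60.5 cm/s, so v(14) = 5 + (-60.5) = -55.5 cm/s.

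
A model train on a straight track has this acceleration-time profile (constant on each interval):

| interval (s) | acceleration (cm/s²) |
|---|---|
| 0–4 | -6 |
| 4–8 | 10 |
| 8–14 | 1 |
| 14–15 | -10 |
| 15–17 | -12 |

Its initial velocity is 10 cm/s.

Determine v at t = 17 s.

-2 cm/s

Δv equals the area under the a-t graph; then v = v₀ + Δv.
0–4 s: -6 × 4 = -24 cm/s
4–8 s: 10 × 4 = 40 cm/s
8–14 s: 1 × 6 = 6 cm/s
14–15 s: -10 × 1 = -10 cm/s
15–17 s: -12 × 2 = -24 cm/s
Δv = -12 cm/s, so v(17) = 10 + (-12) = -2 cm/s.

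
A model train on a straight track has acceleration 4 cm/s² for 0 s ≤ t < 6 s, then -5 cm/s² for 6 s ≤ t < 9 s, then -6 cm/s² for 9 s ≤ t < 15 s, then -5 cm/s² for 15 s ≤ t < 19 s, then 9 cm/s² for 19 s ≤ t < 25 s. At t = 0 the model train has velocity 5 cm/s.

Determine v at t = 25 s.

12 cm/s

Δv equals the area under the a-t graph; then v = v₀ + Δv.
0–6 s: 4 × 6 = 24 cm/s
6–9 s: -5 × 3 = -15 cm/s
9–15 s: -6 × 6 = -36 cm/s
15–19 s: -5 × 4 = -20 cm/s
19–25 s: 9 × 6 = 54 cm/s
Δv = 7 cm/s, so v(25) = 5 + (7) = 12 cm/s.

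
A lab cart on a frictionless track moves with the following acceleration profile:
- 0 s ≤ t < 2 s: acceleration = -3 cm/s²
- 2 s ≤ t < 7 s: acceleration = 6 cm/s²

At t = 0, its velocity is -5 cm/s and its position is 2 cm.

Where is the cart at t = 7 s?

6 cm

On each constant-a segment, Δv = aΔt and Δx = v₀Δt + ½aΔt²; chain segment to segment.
0–2 s: v starts -5 cm/s; Δx = -5·2 + ½·-3·2² = -16 cm; v ends -11 cm/s.
2–7 s: v starts -11 cm/s; Δx = -11·5 + ½·6·5² = 20 cm; v ends 19 cm/s.
x(7) = 2 + Σ Δx = 6 cm.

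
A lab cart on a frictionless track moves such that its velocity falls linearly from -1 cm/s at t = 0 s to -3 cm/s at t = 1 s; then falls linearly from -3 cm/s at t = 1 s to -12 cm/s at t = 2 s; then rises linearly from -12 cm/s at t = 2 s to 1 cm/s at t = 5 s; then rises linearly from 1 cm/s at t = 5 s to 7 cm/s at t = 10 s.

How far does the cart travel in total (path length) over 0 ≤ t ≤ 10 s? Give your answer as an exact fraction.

601/13 cm

Total distance travelled is ∫|v| dt — sum the magnitudes of each area piece.
0–1 s: |½(-1 + -3)(1)| = 2 cm
1–2 s: |½(-3 + -12)(1)| = 7.5 cm
2–5 s: v = 0 at t = 62/13 s; triangle areas 216/13 + 3/26 = 435/26 cm
5–10 s: |½(1 + 7)(5)| = 20 cm
Total distance = 601/13 cm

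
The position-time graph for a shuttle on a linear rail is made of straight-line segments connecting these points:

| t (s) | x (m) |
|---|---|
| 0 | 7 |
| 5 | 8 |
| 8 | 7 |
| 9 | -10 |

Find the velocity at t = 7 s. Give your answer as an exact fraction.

-1/3 m/s

Velocity is the slope of the x-t graph on 5–8 s: (7 − 8)/(8 − 5) = -1/3 m/s.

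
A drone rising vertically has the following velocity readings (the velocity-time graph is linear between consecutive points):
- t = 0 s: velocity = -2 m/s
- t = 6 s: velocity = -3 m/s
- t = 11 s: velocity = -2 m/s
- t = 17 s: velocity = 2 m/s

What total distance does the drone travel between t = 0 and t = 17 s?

Distance (not displacement) is the total path length: add the absolute areas under v-t.
0–6 s: |½(-2 + -3)(6)| = 15 m
6–11 s: |½(-3 + -2)(5)| = 12.5 m
11–17 s: v = 0 at t = 14 s; triangle areas 3 + 3 = 6 m
Total distance = 33.5 m

33.5 m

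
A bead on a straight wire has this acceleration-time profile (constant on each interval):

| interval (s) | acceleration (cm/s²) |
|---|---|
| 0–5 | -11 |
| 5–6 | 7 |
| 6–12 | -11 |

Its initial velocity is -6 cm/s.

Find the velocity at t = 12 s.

-120 cm/s

Δv equals the area under the a-t graph; then v = v₀ + Δv.
0–5 s: -11 × 5 = -55 cm/s
5–6 s: 7 × 1 = 7 cm/s
6–12 s: -11 × 6 = -66 cm/s
Δv = -114 cm/s, so v(12) = -6 + (-114) = -120 cm/s.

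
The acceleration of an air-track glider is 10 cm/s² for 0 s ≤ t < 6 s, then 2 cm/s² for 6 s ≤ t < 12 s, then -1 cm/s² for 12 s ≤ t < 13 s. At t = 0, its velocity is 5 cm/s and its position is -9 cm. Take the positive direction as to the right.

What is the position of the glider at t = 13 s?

On each constant-a segment, Δv = aΔt and Δx = v₀Δt + ½aΔt²; chain segment to segment.
0–6 s: v starts 5 cm/s; Δx = 5·6 + ½·10·6² = 210 cm; v ends 65 cm/s.
6–12 s: v starts 65 cm/s; Δx = 65·6 + ½·2·6² = 426 cm; v ends 77 cm/s.
12–13 s: v starts 77 cm/s; Δx = 77·1 + ½·-1·1² = 76.5 cm; v ends 76 cm/s.
x(13) = -9 + Σ Δx = 703.5 cm.

703.5 cm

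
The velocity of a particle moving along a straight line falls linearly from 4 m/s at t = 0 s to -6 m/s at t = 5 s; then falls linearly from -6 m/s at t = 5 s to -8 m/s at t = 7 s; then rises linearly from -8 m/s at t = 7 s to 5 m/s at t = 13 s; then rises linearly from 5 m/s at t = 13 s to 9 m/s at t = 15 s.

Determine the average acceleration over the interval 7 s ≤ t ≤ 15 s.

Average acceleration = Δv/Δt = (9 − -8)/(15 − 7) = 2.125 m/s².

2.125 m/s²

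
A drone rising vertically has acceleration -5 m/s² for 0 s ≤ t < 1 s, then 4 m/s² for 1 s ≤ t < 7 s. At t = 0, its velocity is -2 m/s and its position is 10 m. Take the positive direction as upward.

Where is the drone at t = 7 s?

35.5 m

On each constant-a segment, Δv = aΔt and Δx = v₀Δt + ½aΔt²; chain segment to segment.
0–1 s: v starts -2 m/s; Δx = -2·1 + ½·-5·1² = -4.5 m; v ends -7 m/s.
1–7 s: v starts -7 m/s; Δx = -7·6 + ½·4·6² = 30 m; v ends 17 m/s.
x(7) = 10 + Σ Δx = 35.5 m.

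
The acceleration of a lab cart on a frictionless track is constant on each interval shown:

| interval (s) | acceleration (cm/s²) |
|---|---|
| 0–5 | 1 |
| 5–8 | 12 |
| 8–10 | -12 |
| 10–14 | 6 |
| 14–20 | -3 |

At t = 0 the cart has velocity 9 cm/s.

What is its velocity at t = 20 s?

32 cm/s

Δv equals the area under the a-t graph; then v = v₀ + Δv.
0–5 s: 1 × 5 = 5 cm/s
5–8 s: 12 × 3 = 36 cm/s
8–10 s: -12 × 2 = -24 cm/s
10–14 s: 6 × 4 = 24 cm/s
14–20 s: -3 × 6 = -18 cm/s
Δv = 23 cm/s, so v(20) = 9 + (23) = 32 cm/s.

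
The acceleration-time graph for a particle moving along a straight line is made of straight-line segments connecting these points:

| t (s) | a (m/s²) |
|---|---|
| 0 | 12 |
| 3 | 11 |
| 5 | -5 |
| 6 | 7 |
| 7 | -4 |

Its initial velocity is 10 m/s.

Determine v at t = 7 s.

Δv equals the area under the a-t graph; then v = v₀ + Δv.
0–3 s: ½(12 + 11)(3) = 34.5 m/s
3–5 s: ½(11 + -5)(2) = 6 m/s
5–6 s: ½(-5 + 7)(1) = 1 m/s
6–7 s: ½(7 + -4)(1) = 1.5 m/s
Δv = 43 m/s, so v(7) = 10 + (43) = 53 m/s.

53 m/s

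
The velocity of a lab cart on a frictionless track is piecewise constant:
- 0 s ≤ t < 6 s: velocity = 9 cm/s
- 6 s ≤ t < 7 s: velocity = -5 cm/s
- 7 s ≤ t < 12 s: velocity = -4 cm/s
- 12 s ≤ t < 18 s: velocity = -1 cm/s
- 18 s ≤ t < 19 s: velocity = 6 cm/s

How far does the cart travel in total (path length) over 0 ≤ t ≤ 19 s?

Total distance travelled is ∫|v| dt — sum the magnitudes of each area piece.
0–6 s: |9| × 6 = 54 cm
6–7 s: |-5| × 1 = 5 cm
7–12 s: |-4| × 5 = 20 cm
12–18 s: |-1| × 6 = 6 cm
18–19 s: |6| × 1 = 6 cm
Total distance = 91 cm

91 cm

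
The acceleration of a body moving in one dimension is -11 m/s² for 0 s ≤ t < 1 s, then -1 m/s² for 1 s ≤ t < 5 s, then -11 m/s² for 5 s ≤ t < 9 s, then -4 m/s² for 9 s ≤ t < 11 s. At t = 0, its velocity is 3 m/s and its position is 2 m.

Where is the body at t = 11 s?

On each constant-a segment, Δv = aΔt and Δx = v₀Δt + ½aΔt²; chain segment to segment.
0–1 s: v starts 3 m/s; Δx = 3·1 + ½·-11·1² = -2.5 m; v ends -8 m/s.
1–5 s: v starts -8 m/s; Δx = -8·4 + ½·-1·4² = -40 m; v ends -12 m/s.
5–9 s: v starts -12 m/s; Δx = -12·4 + ½·-11·4² = -136 m; v ends -56 m/s.
9–11 s: v starts -56 m/s; Δx = -56·2 + ½·-4·2² = -120 m; v ends -64 m/s.
x(11) = 2 + Σ Δx = -296.5 m.

-296.5 m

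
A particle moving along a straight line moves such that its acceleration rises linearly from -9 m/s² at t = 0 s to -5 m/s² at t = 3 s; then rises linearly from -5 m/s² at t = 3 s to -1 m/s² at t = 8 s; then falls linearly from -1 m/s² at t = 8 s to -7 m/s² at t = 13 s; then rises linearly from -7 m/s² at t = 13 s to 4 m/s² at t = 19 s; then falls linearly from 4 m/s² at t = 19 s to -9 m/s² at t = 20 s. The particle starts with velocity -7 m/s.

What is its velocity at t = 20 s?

Δv equals the area under the a-t graph; then v = v₀ + Δv.
0–3 s: ½(-9 + -5)(3) = -21 m/s
3–8 s: ½(-5 + -1)(5) = -15 m/s
8–13 s: ½(-1 + -7)(5) = -20 m/s
13–19 s: ½(-7 + 4)(6) = -9 m/s
19–20 s: ½(4 + -9)(1) = -2.5 m/s
Δv = -67.5 m/s, so v(20) = -7 + (-67.5) = -74.5 m/s.

-74.5 m/s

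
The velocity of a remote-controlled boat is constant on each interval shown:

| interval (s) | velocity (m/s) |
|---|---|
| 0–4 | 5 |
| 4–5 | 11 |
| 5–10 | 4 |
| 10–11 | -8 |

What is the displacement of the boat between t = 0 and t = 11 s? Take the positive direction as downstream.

Net displacement equals the area under the velocity-time graph (areas below the axis count negative).
0–4 s: 5 × 4 = 20 m
4–5 s: 11 × 1 = 11 m
5–10 s: 4 × 5 = 20 m
10–11 s: -8 × 1 = -8 m
Net displacement = 43 m

43 m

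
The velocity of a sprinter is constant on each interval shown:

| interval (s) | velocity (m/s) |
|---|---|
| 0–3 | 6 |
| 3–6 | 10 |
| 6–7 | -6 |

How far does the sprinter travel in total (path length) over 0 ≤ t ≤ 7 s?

Distance (not displacement) is the total path length: add the absolute areas under v-t.
0–3 s: |6| × 3 = 18 m
3–6 s: |10| × 3 = 30 m
6–7 s: |-6| × 1 = 6 m
Total distance = 54 m

54 m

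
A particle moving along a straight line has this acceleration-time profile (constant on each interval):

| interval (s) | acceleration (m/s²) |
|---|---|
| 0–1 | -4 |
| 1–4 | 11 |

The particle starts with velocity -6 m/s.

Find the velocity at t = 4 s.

Δv equals the area under the a-t graph; then v = v₀ + Δv.
0–1 s: -4 × 1 = -4 m/s
1–4 s: 11 × 3 = 33 m/s
Δv = 29 m/s, so v(4) = -6 + (29) = 23 m/s.

23 m/s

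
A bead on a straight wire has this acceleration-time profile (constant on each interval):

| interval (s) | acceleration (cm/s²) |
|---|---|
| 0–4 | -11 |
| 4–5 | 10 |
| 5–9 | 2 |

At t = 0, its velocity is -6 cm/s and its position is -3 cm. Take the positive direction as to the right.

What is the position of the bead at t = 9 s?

-304 cm

On each constant-a segment, Δv = aΔt and Δx = v₀Δt + ½aΔt²; chain segment to segment.
0–4 s: v starts -6 cm/s; Δx = -6·4 + ½·-11·4² = -112 cm; v ends -50 cm/s.
4–5 s: v starts -50 cm/s; Δx = -50·1 + ½·10·1² = -45 cm; v ends -40 cm/s.
5–9 s: v starts -40 cm/s; Δx = -40·4 + ½·2·4² = -144 cm; v ends -32 cm/s.
x(9) = -3 + Σ Δx = -304 cm.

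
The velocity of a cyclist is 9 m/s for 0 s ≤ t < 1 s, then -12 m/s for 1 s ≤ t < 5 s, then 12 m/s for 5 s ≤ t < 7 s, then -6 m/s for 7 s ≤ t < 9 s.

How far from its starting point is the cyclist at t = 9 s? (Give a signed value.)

-27 m

Net displacement equals the area under the velocity-time graph (areas below the axis count negative).
0–1 s: 9 × 1 = 9 m
1–5 s: -12 × 4 = -48 m
5–7 s: 12 × 2 = 24 m
7–9 s: -6 × 2 = -12 m
Net displacement = -27 m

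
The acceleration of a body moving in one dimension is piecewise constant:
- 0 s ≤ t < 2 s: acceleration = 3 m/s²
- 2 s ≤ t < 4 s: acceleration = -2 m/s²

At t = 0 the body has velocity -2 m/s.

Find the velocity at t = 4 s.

0 m/s

Δv equals the area under the a-t graph; then v = v₀ + Δv.
0–2 s: 3 × 2 = 6 m/s
2–4 s: -2 × 2 = -4 m/s
Δv = 2 m/s, so v(4) = -2 + (2) = 0 m/s.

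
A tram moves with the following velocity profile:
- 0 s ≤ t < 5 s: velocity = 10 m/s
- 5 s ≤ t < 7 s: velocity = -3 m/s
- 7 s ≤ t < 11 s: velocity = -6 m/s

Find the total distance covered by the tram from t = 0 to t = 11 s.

80 m

Total distance travelled is ∫|v| dt — sum the magnitudes of each area piece.
0–5 s: |10| × 5 = 50 m
5–7 s: |-3| × 2 = 6 m
7–11 s: |-6| × 4 = 24 m
Total distance = 80 m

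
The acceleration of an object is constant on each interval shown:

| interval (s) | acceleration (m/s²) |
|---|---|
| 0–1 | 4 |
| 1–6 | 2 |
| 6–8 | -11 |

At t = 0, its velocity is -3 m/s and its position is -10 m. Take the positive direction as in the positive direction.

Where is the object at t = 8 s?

On each constant-a segment, Δv = aΔt and Δx = v₀Δt + ½aΔt²; chain segment to segment.
0–1 s: v starts -3 m/s; Δx = -3·1 + ½·4·1² = -1 m; v ends 1 m/s.
1–6 s: v starts 1 m/s; Δx = 1·5 + ½·2·5² = 30 m; v ends 11 m/s.
6–8 s: v starts 11 m/s; Δx = 11·2 + ½·-11·2² = 0 m; v ends -11 m/s.
x(8) = -10 + Σ Δx = 19 m.

19 m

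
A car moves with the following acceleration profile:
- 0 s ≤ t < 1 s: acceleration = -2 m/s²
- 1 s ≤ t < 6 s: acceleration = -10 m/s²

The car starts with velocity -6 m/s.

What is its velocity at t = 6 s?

Δv equals the area under the a-t graph; then v = v₀ + Δv.
0–1 s: -2 × 1 = -2 m/s
1–6 s: -10 × 5 = -50 m/s
Δv = -52 m/s, so v(6) = -6 + (-52) = -58 m/s.

-58 m/s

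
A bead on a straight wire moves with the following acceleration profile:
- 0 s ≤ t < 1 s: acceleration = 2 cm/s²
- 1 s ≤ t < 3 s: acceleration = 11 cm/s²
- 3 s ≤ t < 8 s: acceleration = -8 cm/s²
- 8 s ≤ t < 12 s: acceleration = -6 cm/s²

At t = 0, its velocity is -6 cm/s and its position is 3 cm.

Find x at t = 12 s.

-134 cm

On each constant-a segment, Δv = aΔt and Δx = v₀Δt + ½aΔt²; chain segment to segment.
0–1 s: v starts -6 cm/s; Δx = -6·1 + ½·2·1² = -5 cm; v ends -4 cm/s.
1–3 s: v starts -4 cm/s; Δx = -4·2 + ½·11·2² = 14 cm; v ends 18 cm/s.
3–8 s: v starts 18 cm/s; Δx = 18·5 + ½·-8·5² = -10 cm; v ends -22 cm/s.
8–12 s: v starts -22 cm/s; Δx = -22·4 + ½·-6·4² = -136 cm; v ends -46 cm/s.
x(12) = 3 + Σ Δx = -134 cm.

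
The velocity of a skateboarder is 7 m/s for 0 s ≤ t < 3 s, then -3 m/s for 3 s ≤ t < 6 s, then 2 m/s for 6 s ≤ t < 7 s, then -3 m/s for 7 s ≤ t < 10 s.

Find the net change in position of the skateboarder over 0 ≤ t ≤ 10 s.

Displacement is the signed area under the v-t curve.
0–3 s: 7 × 3 = 21 m
3–6 s: -3 × 3 = -9 m
6–7 s: 2 × 1 = 2 m
7–10 s: -3 × 3 = -9 m
Net displacement = 5 m

5 m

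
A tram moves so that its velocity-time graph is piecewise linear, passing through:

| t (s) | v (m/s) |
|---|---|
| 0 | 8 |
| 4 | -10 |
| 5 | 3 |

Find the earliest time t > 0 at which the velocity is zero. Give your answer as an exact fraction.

t = 16/9 s

v changes sign on 0–4 s (from 8 to -10); the graph is linear there, so v = 0 at t = 0 + (-8)·(4 − 0)/(-10 − 8) = 16/9 s.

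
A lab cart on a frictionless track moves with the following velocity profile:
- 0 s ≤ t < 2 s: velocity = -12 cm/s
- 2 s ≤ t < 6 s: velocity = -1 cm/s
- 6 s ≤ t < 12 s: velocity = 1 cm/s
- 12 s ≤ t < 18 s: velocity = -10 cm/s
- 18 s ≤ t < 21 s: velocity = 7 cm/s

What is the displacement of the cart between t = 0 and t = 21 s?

-61 cm

Displacement is the signed area under the v-t curve.
0–2 s: -12 × 2 = -24 cm
2–6 s: -1 × 4 = -4 cm
6–12 s: 1 × 6 = 6 cm
12–18 s: -10 × 6 = -60 cm
18–21 s: 7 × 3 = 21 cm
Net displacement = -61 cm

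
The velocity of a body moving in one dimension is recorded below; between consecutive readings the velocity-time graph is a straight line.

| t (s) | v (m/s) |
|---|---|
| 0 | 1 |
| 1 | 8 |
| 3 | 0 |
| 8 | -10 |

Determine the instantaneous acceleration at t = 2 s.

Acceleration is the slope of the v-t graph on 1–3 s: (0 − 8)/(3 − 1) = -4 m/s².

-4 m/s²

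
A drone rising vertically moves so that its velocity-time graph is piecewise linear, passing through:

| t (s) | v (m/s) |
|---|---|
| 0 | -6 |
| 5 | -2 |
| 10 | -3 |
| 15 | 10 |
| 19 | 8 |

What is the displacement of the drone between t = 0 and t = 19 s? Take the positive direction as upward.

21 m

Displacement is the signed area under the v-t curve.
0–5 s: ½(-6 + -2)(5) = -20 m
5–10 s: ½(-2 + -3)(5) = -12.5 m
10–15 s: ½(-3 + 10)(5) = 17.5 m
15–19 s: ½(10 + 8)(4) = 36 m
Net displacement = 21 m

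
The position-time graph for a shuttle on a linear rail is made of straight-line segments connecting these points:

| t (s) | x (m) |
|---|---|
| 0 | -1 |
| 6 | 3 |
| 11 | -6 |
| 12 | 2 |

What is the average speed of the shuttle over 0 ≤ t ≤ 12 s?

1.75 m/s

Average speed = (total path length)/(elapsed time); on a piecewise-linear x-t graph the path length is Σ|Δx|.
0–6 s: |Δx| = |3 − -1| = 4 m
6–11 s: |Δx| = |-6 − 3| = 9 m
11–12 s: |Δx| = |2 − -6| = 8 m
Total path = 21 m; average speed = 21/12 = 1.75 m/s.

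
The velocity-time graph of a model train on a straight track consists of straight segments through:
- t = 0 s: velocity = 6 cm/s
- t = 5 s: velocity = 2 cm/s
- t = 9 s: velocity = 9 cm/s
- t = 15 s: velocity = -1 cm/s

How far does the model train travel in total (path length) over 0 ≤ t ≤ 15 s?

Total distance travelled is ∫|v| dt — sum the magnitudes of each area piece.
0–5 s: |½(6 + 2)(5)| = 20 cm
5–9 s: |½(2 + 9)(4)| = 22 cm
9–15 s: v = 0 at t = 14.4 s; triangle areas 24.3 + 0.3 = 24.6 cm
Total distance = 66.6 cm

66.6 cm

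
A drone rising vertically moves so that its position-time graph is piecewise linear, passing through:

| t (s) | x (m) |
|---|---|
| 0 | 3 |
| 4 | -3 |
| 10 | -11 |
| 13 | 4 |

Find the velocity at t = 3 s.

-1.5 m/s

Velocity is the slope of the x-t graph on 0–4 s: (-3 − 3)/(4 − 0) = -1.5 m/s.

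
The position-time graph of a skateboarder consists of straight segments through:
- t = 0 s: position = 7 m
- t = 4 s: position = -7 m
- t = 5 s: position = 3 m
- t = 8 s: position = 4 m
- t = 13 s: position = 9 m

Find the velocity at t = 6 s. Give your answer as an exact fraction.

1/3 m/s

Velocity is the slope of the x-t graph on 5–8 s: (4 − 3)/(8 − 5) = 1/3 m/s.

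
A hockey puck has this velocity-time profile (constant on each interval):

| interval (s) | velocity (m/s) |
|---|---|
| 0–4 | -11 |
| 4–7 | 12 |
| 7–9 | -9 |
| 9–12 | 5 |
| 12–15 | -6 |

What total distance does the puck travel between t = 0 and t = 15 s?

Total distance travelled is ∫|v| dt — sum the magnitudes of each area piece.
0–4 s: |-11| × 4 = 44 m
4–7 s: |12| × 3 = 36 m
7–9 s: |-9| × 2 = 18 m
9–12 s: |5| × 3 = 15 m
12–15 s: |-6| × 3 = 18 m
Total distance = 131 m

131 m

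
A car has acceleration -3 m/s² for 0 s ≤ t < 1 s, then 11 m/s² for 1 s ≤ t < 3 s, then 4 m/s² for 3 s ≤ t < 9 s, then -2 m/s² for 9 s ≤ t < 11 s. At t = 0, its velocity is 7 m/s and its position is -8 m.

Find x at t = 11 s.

On each constant-a segment, Δv = aΔt and Δx = v₀Δt + ½aΔt²; chain segment to segment.
0–1 s: v starts 7 m/s; Δx = 7·1 + ½·-3·1² = 5.5 m; v ends 4 m/s.
1–3 s: v starts 4 m/s; Δx = 4·2 + ½·11·2² = 30 m; v ends 26 m/s.
3–9 s: v starts 26 m/s; Δx = 26·6 + ½·4·6² = 228 m; v ends 50 m/s.
9–11 s: v starts 50 m/s; Δx = 50·2 + ½·-2·2² = 96 m; v ends 46 m/s.
x(11) = -8 + Σ Δx = 351.5 m.

351.5 m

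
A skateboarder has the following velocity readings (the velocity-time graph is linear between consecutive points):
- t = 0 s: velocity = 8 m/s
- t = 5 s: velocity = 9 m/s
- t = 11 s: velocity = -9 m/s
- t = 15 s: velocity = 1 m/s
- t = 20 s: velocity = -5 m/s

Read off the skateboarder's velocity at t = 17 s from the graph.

On 15–20 s the graph is linear from 1 to -5 m/s: v(17) = 1 + (-5 − 1)·(17 − 15)/(20 − 15) = -1.4 m/s.

-1.4 m/s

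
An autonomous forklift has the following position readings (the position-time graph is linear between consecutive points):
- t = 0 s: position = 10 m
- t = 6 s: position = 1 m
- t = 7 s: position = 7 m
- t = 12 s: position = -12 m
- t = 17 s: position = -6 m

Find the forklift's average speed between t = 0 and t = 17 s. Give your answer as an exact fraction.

40/17 m/s

Average speed = (total path length)/(elapsed time); on a piecewise-linear x-t graph the path length is Σ|Δx|.
0–6 s: |Δx| = |1 − 10| = 9 m
6–7 s: |Δx| = |7 − 1| = 6 m
7–12 s: |Δx| = |-12 − 7| = 19 m
12–17 s: |Δx| = |-6 − -12| = 6 m
Total path = 40 m; average speed = 40/17 = 40/17 m/s.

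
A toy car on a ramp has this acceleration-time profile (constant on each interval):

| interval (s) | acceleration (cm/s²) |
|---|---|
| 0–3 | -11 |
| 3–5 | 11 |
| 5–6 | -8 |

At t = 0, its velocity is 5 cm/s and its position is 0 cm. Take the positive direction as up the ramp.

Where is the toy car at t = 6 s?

-78.5 cm

On each constant-a segment, Δv = aΔt and Δx = v₀Δt + ½aΔt²; chain segment to segment.
0–3 s: v starts 5 cm/s; Δx = 5·3 + ½·-11·3² = -34.5 cm; v ends -28 cm/s.
3–5 s: v starts -28 cm/s; Δx = -28·2 + ½·11·2² = -34 cm; v ends -6 cm/s.
5–6 s: v starts -6 cm/s; Δx = -6·1 + ½·-8·1² = -10 cm; v ends -14 cm/s.
x(6) = 0 + Σ Δx = -78.5 cm.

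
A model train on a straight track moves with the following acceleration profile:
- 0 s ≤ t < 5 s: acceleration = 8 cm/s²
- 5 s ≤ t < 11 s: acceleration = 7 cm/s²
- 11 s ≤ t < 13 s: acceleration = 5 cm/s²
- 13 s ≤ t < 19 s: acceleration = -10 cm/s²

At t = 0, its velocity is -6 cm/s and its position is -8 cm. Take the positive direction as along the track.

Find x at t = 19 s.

890 cm

On each constant-a segment, Δv = aΔt and Δx = v₀Δt + ½aΔt²; chain segment to segment.
0–5 s: v starts -6 cm/s; Δx = -6·5 + ½·8·5² = 70 cm; v ends 34 cm/s.
5–11 s: v starts 34 cm/s; Δx = 34·6 + ½·7·6² = 330 cm; v ends 76 cm/s.
11–13 s: v starts 76 cm/s; Δx = 76·2 + ½·5·2² = 162 cm; v ends 86 cm/s.
13–19 s: v starts 86 cm/s; Δx = 86·6 + ½·-10·6² = 336 cm; v ends 26 cm/s.
x(19) = -8 + Σ Δx = 890 cm.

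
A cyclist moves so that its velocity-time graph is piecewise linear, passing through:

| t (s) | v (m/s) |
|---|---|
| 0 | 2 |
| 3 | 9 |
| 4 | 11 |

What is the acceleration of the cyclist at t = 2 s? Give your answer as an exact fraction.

Acceleration is the slope of the v-t graph on 0–3 s: (9 − 2)/(3 − 0) = 7/3 m/s².

7/3 m/s²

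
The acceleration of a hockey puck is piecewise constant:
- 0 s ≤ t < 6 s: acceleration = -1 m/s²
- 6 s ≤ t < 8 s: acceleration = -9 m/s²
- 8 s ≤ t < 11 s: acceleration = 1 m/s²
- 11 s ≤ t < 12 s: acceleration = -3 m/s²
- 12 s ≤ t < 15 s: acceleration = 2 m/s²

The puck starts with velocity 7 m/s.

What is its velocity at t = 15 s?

Δv equals the area under the a-t graph; then v = v₀ + Δv.
0–6 s: -1 × 6 = -6 m/s
6–8 s: -9 × 2 = -18 m/s
8–11 s: 1 × 3 = 3 m/s
11–12 s: -3 × 1 = -3 m/s
12–15 s: 2 × 3 = 6 m/s
Δv = -18 m/s, so v(15) = 7 + (-18) = -11 m/s.

-11 m/s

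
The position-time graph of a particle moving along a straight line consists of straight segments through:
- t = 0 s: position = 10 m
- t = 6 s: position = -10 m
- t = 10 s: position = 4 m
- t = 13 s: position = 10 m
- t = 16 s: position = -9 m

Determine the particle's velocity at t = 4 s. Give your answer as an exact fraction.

-10/3 m/s

Velocity is the slope of the x-t graph on 0–6 s: (-10 − 10)/(6 − 0) = -10/3 m/s.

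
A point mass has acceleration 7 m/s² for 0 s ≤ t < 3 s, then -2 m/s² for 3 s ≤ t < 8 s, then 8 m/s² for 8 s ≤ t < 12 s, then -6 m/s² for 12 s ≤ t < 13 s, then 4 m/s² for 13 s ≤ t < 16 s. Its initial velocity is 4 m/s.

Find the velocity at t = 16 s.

Δv equals the area under the a-t graph; then v = v₀ + Δv.
0–3 s: 7 × 3 = 21 m/s
3–8 s: -2 × 5 = -10 m/s
8–12 s: 8 × 4 = 32 m/s
12–13 s: -6 × 1 = -6 m/s
13–16 s: 4 × 3 = 12 m/s
Δv = 49 m/s, so v(16) = 4 + (49) = 53 m/s.

53 m/s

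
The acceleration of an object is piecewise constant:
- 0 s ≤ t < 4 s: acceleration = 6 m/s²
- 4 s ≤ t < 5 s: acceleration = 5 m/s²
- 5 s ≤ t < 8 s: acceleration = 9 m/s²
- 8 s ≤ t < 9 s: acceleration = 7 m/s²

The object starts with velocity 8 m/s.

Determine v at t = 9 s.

71 m/s

Δv equals the area under the a-t graph; then v = v₀ + Δv.
0–4 s: 6 × 4 = 24 m/s
4–5 s: 5 × 1 = 5 m/s
5–8 s: 9 × 3 = 27 m/s
8–9 s: 7 × 1 = 7 m/s
Δv = 63 m/s, so v(9) = 8 + (63) = 71 m/s.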